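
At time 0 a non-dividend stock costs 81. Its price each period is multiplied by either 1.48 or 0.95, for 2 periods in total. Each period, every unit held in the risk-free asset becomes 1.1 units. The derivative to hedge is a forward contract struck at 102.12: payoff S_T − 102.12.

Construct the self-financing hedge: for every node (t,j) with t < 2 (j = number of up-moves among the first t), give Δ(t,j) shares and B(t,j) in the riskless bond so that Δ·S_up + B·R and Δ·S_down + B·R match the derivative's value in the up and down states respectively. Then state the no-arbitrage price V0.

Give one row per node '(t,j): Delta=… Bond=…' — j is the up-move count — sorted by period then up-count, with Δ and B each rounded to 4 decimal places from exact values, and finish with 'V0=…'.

Under the risk-neutral measure, an up-move has probability p* = (R−d)/(u−d) = 0.2830 and values discount at R = 1.1.
Terminal values V(2,·): V(2,0)=-29.0175, V(2,1)=11.7660, V(2,2)=75.3024
Node (1,0) S=76.9500: V=(p*·11.7660+(1−p*)·-29.0175)/1.1=-15.8864; Δ=(11.7660−-29.0175)/(113.8860−73.1025)=1.0000; B=V−Δ·S=-92.8364
Node (1,1) S=119.8800: V=(p*·75.3024+(1−p*)·11.7660)/1.1=27.0436; Δ=(75.3024−11.7660)/(177.4224−113.8860)=1.0000; B=V−Δ·S=-92.8364
Node (0,0) S=81.0000: V=(p*·27.0436+(1−p*)·-15.8864)/1.1=-3.3967; Δ=(27.0436−-15.8864)/(119.8800−76.9500)=1.0000; B=V−Δ·S=-84.3967
Root portfolio cost Δ·81+B reproduces V0=-3.3967.

(0,0): Delta=1.0000 Bond=-84.3967
(1,0): Delta=1.0000 Bond=-92.8364
(1,1): Delta=1.0000 Bond=-92.8364
V0=-3.3967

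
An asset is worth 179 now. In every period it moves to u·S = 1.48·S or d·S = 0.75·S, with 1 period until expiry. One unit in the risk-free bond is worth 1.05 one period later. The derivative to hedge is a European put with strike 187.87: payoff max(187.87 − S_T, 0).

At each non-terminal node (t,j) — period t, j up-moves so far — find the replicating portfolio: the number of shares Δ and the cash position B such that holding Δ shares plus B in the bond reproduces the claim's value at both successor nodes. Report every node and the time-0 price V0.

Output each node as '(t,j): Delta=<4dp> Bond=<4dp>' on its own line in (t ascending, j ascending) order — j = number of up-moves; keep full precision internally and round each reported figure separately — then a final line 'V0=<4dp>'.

Since d<R<u, set p* = (R−d)/(u−d) = 0.4110; price each node as the discounted p*-expectation of its children.
At expiry t=1: V(1,0)=53.6200, V(1,1)=0.0000
(0,0): S=179.0000. Δ = (V_up−V_dn)/(S_up−S_dn) = (0.0000−53.6200)/(264.9200−134.2500) = -0.4103. V = [p*·0.0000 + (1−p*)·53.6200]/1.05 = 30.0804. B = V − Δ·S = 103.5324.
Self-financing check: at every node Δ·S+B equals the discounted successor values.

(0,0): Delta=-0.4103 Bond=103.5324
V0=30.0804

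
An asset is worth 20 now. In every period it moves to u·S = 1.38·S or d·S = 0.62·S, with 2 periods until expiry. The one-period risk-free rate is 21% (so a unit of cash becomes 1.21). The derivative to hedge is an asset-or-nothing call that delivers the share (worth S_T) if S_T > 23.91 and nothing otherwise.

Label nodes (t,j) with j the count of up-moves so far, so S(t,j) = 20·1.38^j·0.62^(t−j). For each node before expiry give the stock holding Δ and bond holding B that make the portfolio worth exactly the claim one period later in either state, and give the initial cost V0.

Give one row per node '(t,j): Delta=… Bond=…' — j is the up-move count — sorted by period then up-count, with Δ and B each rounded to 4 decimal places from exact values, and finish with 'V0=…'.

Risk-neutral probability p* = (R−d)/(u−d) = (1.21−0.62)/(1.38−0.62) = 0.7763.
Terminal payoffs: V(2,0)=0.0000, V(2,1)=0.0000, V(2,2)=38.0880
(1,0): S=12.4000. Δ = (V_up−V_dn)/(S_up−S_dn) = (0.0000−0.0000)/(17.1120−7.6880) = 0.0000. V = [p*·0.0000 + (1−p*)·0.0000]/1.21 = 0.0000. B = V − Δ·S = 0.0000.
(1,1): S=27.6000. Δ = (V_up−V_dn)/(S_up−S_dn) = (38.0880−0.0000)/(38.0880−17.1120) = 1.8158. V = [p*·38.0880 + (1−p*)·0.0000]/1.21 = 24.4366. B = V − Δ·S = -25.6792.
(0,0): S=20.0000. Δ = (V_up−V_dn)/(S_up−S_dn) = (24.4366−0.0000)/(27.6000−12.4000) = 1.6077. V = [p*·24.4366 + (1−p*)·0.0000]/1.21 = 15.6781. B = V − Δ·S = -16.4753.
Each (Δ,B) replicates both successor values, so the strategy is self-financing and V0 is arbitrage-free.

(0,0): Delta=1.6077 Bond=-16.4753
(1,0): Delta=0.0000 Bond=0.0000
(1,1): Delta=1.8158 Bond=-25.6792
V0=15.6781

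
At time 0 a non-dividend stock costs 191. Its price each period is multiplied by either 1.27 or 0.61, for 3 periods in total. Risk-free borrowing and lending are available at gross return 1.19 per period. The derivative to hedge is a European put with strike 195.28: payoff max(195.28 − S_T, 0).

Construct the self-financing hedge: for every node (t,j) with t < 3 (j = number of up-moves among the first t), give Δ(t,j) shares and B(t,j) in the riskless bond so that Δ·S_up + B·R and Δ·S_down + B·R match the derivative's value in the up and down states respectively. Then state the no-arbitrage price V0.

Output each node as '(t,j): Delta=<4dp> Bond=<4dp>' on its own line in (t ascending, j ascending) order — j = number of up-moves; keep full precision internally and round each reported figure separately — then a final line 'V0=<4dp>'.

(0,0): Delta=-0.1523 Bond=32.8813
(1,0): Delta=-1.0000 Bond=137.8999
(1,1): Delta=-0.0961 Bond=25.5051
(2,0): Delta=-1.0000 Bond=164.1008
(2,1): Delta=-1.0000 Bond=164.1008
(2,2): Delta=-0.0362 Bond=11.9028
V0=3.8012

The replicating-portfolio and risk-neutral prices coincide; use p* = (1.19−0.61)/(1.27−0.61) = 0.8788 for the latter.
Terminal values V(3,·): V(3,0)=151.9266, V(3,1)=105.0197, V(3,2)=7.3610, V(3,3)=0.0000
  t=2,j=0: stock 71.0711 → up 90.2603 (V=105.0197), down 43.3534 (V=151.9266). Price 93.0297; hedge Δ=-1.0000, bond B=164.1008.
  t=2,j=1: stock 147.9677 → up 187.9190 (V=7.3610), down 90.2603 (V=105.0197). Price 16.1331; hedge Δ=-1.0000, bond B=164.1008.
  t=2,j=2: stock 308.0639 → up 391.2412 (V=0.0000), down 187.9190 (V=7.3610). Price 0.7498; hedge Δ=-0.0362, bond B=11.9028.
  t=1,j=0: stock 116.5100 → up 147.9677 (V=16.1331), down 71.0711 (V=93.0297). Price 21.3899; hedge Δ=-1.0000, bond B=137.8999.
  t=1,j=1: stock 242.5700 → up 308.0639 (V=0.7498), down 147.9677 (V=16.1331). Price 2.1970; hedge Δ=-0.0961, bond B=25.5051.
  t=0,j=0: stock 191.0000 → up 242.5700 (V=2.1970), down 116.5100 (V=21.3899). Price 3.8012; hedge Δ=-0.1523, bond B=32.8813.
Root portfolio cost Δ·191+B reproduces V0=3.8012.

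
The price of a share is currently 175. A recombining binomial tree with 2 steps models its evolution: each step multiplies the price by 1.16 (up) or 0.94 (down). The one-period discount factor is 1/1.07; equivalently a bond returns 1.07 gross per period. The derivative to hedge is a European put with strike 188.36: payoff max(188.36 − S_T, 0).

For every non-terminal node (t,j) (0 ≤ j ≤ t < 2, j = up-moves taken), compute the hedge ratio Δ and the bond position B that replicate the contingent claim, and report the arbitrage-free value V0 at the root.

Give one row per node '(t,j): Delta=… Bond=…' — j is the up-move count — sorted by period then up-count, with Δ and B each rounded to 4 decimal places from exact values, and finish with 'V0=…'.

Under the risk-neutral measure, an up-move has probability p* = (R−d)/(u−d) = 0.5909 and values discount at R = 1.07.
Terminal values V(2,·): V(2,0)=33.7300, V(2,1)=0.0000, V(2,2)=0.0000
  t=1,j=0: stock 164.5000 → up 190.8200 (V=0.0000), down 154.6300 (V=33.7300). Price 12.8959; hedge Δ=-0.9320, bond B=166.2141.
  t=1,j=1: stock 203.0000 → up 235.4800 (V=0.0000), down 190.8200 (V=0.0000). Price 0.0000; hedge Δ=0.0000, bond B=0.0000.
  t=0,j=0: stock 175.0000 → up 203.0000 (V=0.0000), down 164.5000 (V=12.8959). Price 4.9305; hedge Δ=-0.3350, bond B=63.5483.
Check: Δ(0,0)·S0 + B(0,0) = 4.9305 = V0.

(0,0): Delta=-0.3350 Bond=63.5483
(1,0): Delta=-0.9320 Bond=166.2141
(1,1): Delta=0.0000 Bond=0.0000
V0=4.9305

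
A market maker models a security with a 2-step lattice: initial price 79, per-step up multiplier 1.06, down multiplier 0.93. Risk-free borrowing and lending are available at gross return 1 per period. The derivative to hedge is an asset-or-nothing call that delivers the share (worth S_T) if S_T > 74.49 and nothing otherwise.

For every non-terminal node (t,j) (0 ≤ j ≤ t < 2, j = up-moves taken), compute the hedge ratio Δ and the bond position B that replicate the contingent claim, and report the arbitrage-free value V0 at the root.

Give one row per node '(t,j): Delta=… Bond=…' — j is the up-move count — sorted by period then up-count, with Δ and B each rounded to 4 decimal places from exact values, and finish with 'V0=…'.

(0,0): Delta=4.0707 Bond=-257.1363
(1,0): Delta=8.1538 Bond=-557.1287
(1,1): Delta=1.0000 Bond=0.0000
V0=64.4451

Since d<R<u, set p* = (R−d)/(u−d) = 0.5385; price each node as the discounted p*-expectation of its children.
Payoff layer (t=2): V(2,0)=0.0000, V(2,1)=77.8782, V(2,2)=88.7644
Node (1,0) S=73.4700: V=(p*·77.8782+(1−p*)·0.0000)/1=41.9344; Δ=(77.8782−0.0000)/(77.8782−68.3271)=8.1538; B=V−Δ·S=-557.1287
Node (1,1) S=83.7400: V=(p*·88.7644+(1−p*)·77.8782)/1=83.7400; Δ=(88.7644−77.8782)/(88.7644−77.8782)=1.0000; B=V−Δ·S=0.0000
Node (0,0) S=79.0000: V=(p*·83.7400+(1−p*)·41.9344)/1=64.4451; Δ=(83.7400−41.9344)/(83.7400−73.4700)=4.0707; B=V−Δ·S=-257.1363
Self-financing check: at every node Δ·S+B equals the discounted successor values.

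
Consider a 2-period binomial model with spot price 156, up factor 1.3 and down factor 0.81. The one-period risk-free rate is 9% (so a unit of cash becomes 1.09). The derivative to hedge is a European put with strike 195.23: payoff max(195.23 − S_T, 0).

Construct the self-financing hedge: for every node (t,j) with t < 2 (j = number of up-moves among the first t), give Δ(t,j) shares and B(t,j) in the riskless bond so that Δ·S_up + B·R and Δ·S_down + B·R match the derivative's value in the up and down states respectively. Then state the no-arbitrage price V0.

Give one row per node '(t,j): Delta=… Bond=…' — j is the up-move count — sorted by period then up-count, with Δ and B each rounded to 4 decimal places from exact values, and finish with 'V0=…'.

(0,0): Delta=-0.5308 Bond=109.9314
(1,0): Delta=-1.0000 Bond=179.1101
(1,1): Delta=-0.3116 Bond=75.3615
V0=27.1226

Since d<R<u, set p* = (R−d)/(u−d) = 0.5714; price each node as the discounted p*-expectation of its children.
Terminal payoffs: V(2,0)=92.8784, V(2,1)=30.9620, V(2,2)=0.0000
  t=1,j=0: stock 126.3600 → up 164.2680 (V=30.9620), down 102.3516 (V=92.8784). Price 52.7501; hedge Δ=-1.0000, bond B=179.1101.
  t=1,j=1: stock 202.8000 → up 263.6400 (V=0.0000), down 164.2680 (V=30.9620). Price 12.1738; hedge Δ=-0.3116, bond B=75.3615.
  t=0,j=0: stock 156.0000 → up 202.8000 (V=12.1738), down 126.3600 (V=52.7501). Price 27.1226; hedge Δ=-0.5308, bond B=109.9314.
Root portfolio cost Δ·156+B reproduces V0=27.1226.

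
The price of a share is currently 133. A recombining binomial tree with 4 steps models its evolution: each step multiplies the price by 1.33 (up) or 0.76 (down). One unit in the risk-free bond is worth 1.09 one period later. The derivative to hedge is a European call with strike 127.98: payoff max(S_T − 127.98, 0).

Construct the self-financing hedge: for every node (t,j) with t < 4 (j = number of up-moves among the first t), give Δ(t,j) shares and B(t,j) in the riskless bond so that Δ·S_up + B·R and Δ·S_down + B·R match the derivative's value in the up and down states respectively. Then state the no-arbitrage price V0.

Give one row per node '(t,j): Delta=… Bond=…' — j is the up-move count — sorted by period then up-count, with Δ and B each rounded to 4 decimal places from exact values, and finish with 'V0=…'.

(0,0): Delta=0.8168 Bond=-58.2796
(1,0): Delta=0.5554 Bond=-37.0935
(1,1): Delta=0.9255 Bond=-82.7475
(2,0): Delta=0.0959 Bond=-5.1382
(2,1): Delta=0.7463 Bond=-66.1000
(2,2): Delta=1.0000 Bond=-107.7182
(3,0): Delta=0.0000 Bond=0.0000
(3,1): Delta=0.1358 Bond=-9.6738
(3,2): Delta=1.0000 Bond=-117.4128
(3,3): Delta=1.0000 Bond=-117.4128
V0=50.3608

Under the risk-neutral measure, an up-move has probability p* = (R−d)/(u−d) = 0.5789 and values discount at R = 1.09.
Payoff layer (t=4): V(4,0)=0.0000, V(4,1)=0.0000, V(4,2)=7.9083, V(4,3)=109.8245, V(4,4)=288.1780
(3,0): S=58.3838. Δ = (V_up−V_dn)/(S_up−S_dn) = (0.0000−0.0000)/(77.6505−44.3717) = 0.0000. V = [p*·0.0000 + (1−p*)·0.0000]/1.09 = 0.0000. B = V − Δ·S = 0.0000.
(3,1): S=102.1717. Δ = (V_up−V_dn)/(S_up−S_dn) = (7.9083−0.0000)/(135.8883−77.6505) = 0.1358. V = [p*·7.9083 + (1−p*)·0.0000]/1.09 = 4.2005. B = V − Δ·S = -9.6738.
(3,2): S=178.8004. Δ = (V_up−V_dn)/(S_up−S_dn) = (109.8245−7.9083)/(237.8045−135.8883) = 1.0000. V = [p*·109.8245 + (1−p*)·7.9083]/1.09 = 61.3876. B = V − Δ·S = -117.4128.
(3,3): S=312.9007. Δ = (V_up−V_dn)/(S_up−S_dn) = (288.1780−109.8245)/(416.1580−237.8045) = 1.0000. V = [p*·288.1780 + (1−p*)·109.8245]/1.09 = 195.4879. B = V − Δ·S = -117.4128.
(2,0): S=76.8208. Δ = (V_up−V_dn)/(S_up−S_dn) = (4.2005−0.0000)/(102.1717−58.3838) = 0.0959. V = [p*·4.2005 + (1−p*)·0.0000]/1.09 = 2.2310. B = V − Δ·S = -5.1382.
(2,1): S=134.4364. Δ = (V_up−V_dn)/(S_up−S_dn) = (61.3876−4.2005)/(178.8004−102.1717) = 0.7463. V = [p*·61.3876 + (1−p*)·4.2005]/1.09 = 34.2282. B = V − Δ·S = -66.1000.
(2,2): S=235.2637. Δ = (V_up−V_dn)/(S_up−S_dn) = (195.4879−61.3876)/(312.9007−178.8004) = 1.0000. V = [p*·195.4879 + (1−p*)·61.3876]/1.09 = 127.5455. B = V − Δ·S = -107.7182.
(1,0): S=101.0800. Δ = (V_up−V_dn)/(S_up−S_dn) = (34.2282−2.2310)/(134.4364−76.8208) = 0.5554. V = [p*·34.2282 + (1−p*)·2.2310]/1.09 = 19.0420. B = V − Δ·S = -37.0935.
(1,1): S=176.8900. Δ = (V_up−V_dn)/(S_up−S_dn) = (127.5455−34.2282)/(235.2637−134.4364) = 0.9255. V = [p*·127.5455 + (1−p*)·34.2282]/1.09 = 80.9670. B = V − Δ·S = -82.7475.
(0,0): S=133.0000. Δ = (V_up−V_dn)/(S_up−S_dn) = (80.9670−19.0420)/(176.8900−101.0800) = 0.8168. V = [p*·80.9670 + (1−p*)·19.0420]/1.09 = 50.3608. B = V − Δ·S = -58.2796.
Each (Δ,B) replicates both successor values, so the strategy is self-financing and V0 is arbitrage-free.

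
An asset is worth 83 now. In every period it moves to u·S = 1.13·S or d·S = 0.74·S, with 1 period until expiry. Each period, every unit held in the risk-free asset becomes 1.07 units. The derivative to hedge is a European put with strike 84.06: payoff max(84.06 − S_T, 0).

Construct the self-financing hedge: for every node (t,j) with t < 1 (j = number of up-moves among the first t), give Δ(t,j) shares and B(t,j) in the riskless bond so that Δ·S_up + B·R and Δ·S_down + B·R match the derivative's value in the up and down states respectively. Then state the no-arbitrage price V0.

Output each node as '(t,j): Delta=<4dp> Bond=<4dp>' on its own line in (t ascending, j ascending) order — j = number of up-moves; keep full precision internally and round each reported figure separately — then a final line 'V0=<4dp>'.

No-arbitrage ⇒ martingale measure with p* = (R−d)/(u−d) = 0.8462.
Terminal payoffs: V(1,0)=22.6400, V(1,1)=0.0000
(0,0): S=83.0000. Δ = (V_up−V_dn)/(S_up−S_dn) = (0.0000−22.6400)/(93.7900−61.4200) = -0.6994. V = [p*·0.0000 + (1−p*)·22.6400]/1.07 = 3.2552. B = V − Δ·S = 61.3065.
Root portfolio cost Δ·83+B reproduces V0=3.2552.

(0,0): Delta=-0.6994 Bond=61.3065
V0=3.2552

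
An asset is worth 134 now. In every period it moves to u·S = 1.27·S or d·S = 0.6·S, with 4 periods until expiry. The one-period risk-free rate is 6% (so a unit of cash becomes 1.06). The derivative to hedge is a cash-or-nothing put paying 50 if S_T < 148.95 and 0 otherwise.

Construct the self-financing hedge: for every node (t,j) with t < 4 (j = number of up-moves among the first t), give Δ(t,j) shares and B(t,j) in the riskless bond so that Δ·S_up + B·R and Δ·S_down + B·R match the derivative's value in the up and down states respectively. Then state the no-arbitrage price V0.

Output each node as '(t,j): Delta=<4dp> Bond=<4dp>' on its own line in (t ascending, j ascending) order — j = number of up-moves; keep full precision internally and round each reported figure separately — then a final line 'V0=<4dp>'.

The replicating-portfolio and risk-neutral prices coincide; use p* = (1.06−0.6)/(1.27−0.6) = 0.6866 for the latter.
Terminal payoffs: V(4,0)=50.0000, V(4,1)=50.0000, V(4,2)=50.0000, V(4,3)=0.0000, V(4,4)=0.0000
(3,0): S=28.9440. Δ = (V_up−V_dn)/(S_up−S_dn) = (50.0000−50.0000)/(36.7589−17.3664) = 0.0000. V = [p*·50.0000 + (1−p*)·50.0000]/1.06 = 47.1698. B = V − Δ·S = 47.1698.
(3,1): S=61.2648. Δ = (V_up−V_dn)/(S_up−S_dn) = (50.0000−50.0000)/(77.8063−36.7589) = 0.0000. V = [p*·50.0000 + (1−p*)·50.0000]/1.06 = 47.1698. B = V − Δ·S = 47.1698.
(3,2): S=129.6772. Δ = (V_up−V_dn)/(S_up−S_dn) = (0.0000−50.0000)/(164.6900−77.8063) = -0.5755. V = [p*·0.0000 + (1−p*)·50.0000]/1.06 = 14.7846. B = V − Δ·S = 89.4114.
(3,3): S=274.4833. Δ = (V_up−V_dn)/(S_up−S_dn) = (0.0000−0.0000)/(348.5938−164.6900) = 0.0000. V = [p*·0.0000 + (1−p*)·0.0000]/1.06 = 0.0000. B = V − Δ·S = 0.0000.
(2,0): S=48.2400. Δ = (V_up−V_dn)/(S_up−S_dn) = (47.1698−47.1698)/(61.2648−28.9440) = 0.0000. V = [p*·47.1698 + (1−p*)·47.1698]/1.06 = 44.4998. B = V − Δ·S = 44.4998.
(2,1): S=102.1080. Δ = (V_up−V_dn)/(S_up−S_dn) = (14.7846−47.1698)/(129.6772−61.2648) = -0.4734. V = [p*·14.7846 + (1−p*)·47.1698]/1.06 = 23.5237. B = V − Δ·S = 71.8599.
(2,2): S=216.1286. Δ = (V_up−V_dn)/(S_up−S_dn) = (0.0000−14.7846)/(274.4833−129.6772) = -0.1021. V = [p*·0.0000 + (1−p*)·14.7846]/1.06 = 4.3717. B = V − Δ·S = 26.4382.
(1,0): S=80.4000. Δ = (V_up−V_dn)/(S_up−S_dn) = (23.5237−44.4998)/(102.1080−48.2400) = -0.3894. V = [p*·23.5237 + (1−p*)·44.4998]/1.06 = 28.3947. B = V − Δ·S = 59.7022.
(1,1): S=170.1800. Δ = (V_up−V_dn)/(S_up−S_dn) = (4.3717−23.5237)/(216.1286−102.1080) = -0.1680. V = [p*·4.3717 + (1−p*)·23.5237]/1.06 = 9.7873. B = V − Δ·S = 38.3725.
(0,0): S=134.0000. Δ = (V_up−V_dn)/(S_up−S_dn) = (9.7873−28.3947)/(170.1800−80.4000) = -0.2073. V = [p*·9.7873 + (1−p*)·28.3947]/1.06 = 14.7353. B = V − Δ·S = 42.5075.
Each (Δ,B) replicates both successor values, so the strategy is self-financing and V0 is arbitrage-free.

(0,0): Delta=-0.2073 Bond=42.5075
(1,0): Delta=-0.3894 Bond=59.7022
(1,1): Delta=-0.1680 Bond=38.3725
(2,0): Delta=0.0000 Bond=44.4998
(2,1): Delta=-0.4734 Bond=71.8599
(2,2): Delta=-0.1021 Bond=26.4382
(3,0): Delta=0.0000 Bond=47.1698
(3,1): Delta=0.0000 Bond=47.1698
(3,2): Delta=-0.5755 Bond=89.4114
(3,3): Delta=0.0000 Bond=0.0000
V0=14.7353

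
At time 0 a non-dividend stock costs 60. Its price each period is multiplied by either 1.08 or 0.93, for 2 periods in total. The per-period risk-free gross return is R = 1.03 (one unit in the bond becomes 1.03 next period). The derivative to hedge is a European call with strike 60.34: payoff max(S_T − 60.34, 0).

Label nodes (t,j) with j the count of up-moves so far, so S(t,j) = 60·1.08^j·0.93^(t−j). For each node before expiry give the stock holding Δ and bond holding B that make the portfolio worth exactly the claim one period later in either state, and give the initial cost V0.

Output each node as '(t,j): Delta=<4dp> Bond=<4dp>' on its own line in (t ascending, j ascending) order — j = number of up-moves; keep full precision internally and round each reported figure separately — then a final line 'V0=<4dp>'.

(0,0): Delta=0.6936 Bond=-37.5736
(1,0): Delta=0.0000 Bond=0.0000
(1,1): Delta=0.9922 Bond=-58.0513
V0=4.0402

No-arbitrage ⇒ martingale measure with p* = (R−d)/(u−d) = 0.6667.
Payoff layer (t=2): V(2,0)=0.0000, V(2,1)=0.0000, V(2,2)=9.6440
Node (1,0) S=55.8000: V=(p*·0.0000+(1−p*)·0.0000)/1.03=0.0000; Δ=(0.0000−0.0000)/(60.2640−51.8940)=0.0000; B=V−Δ·S=0.0000
Node (1,1) S=64.8000: V=(p*·9.6440+(1−p*)·0.0000)/1.03=6.2421; Δ=(9.6440−0.0000)/(69.9840−60.2640)=0.9922; B=V−Δ·S=-58.0513
Node (0,0) S=60.0000: V=(p*·6.2421+(1−p*)·0.0000)/1.03=4.0402; Δ=(6.2421−0.0000)/(64.8000−55.8000)=0.6936; B=V−Δ·S=-37.5736
Root portfolio cost Δ·60+B reproduces V0=4.0402.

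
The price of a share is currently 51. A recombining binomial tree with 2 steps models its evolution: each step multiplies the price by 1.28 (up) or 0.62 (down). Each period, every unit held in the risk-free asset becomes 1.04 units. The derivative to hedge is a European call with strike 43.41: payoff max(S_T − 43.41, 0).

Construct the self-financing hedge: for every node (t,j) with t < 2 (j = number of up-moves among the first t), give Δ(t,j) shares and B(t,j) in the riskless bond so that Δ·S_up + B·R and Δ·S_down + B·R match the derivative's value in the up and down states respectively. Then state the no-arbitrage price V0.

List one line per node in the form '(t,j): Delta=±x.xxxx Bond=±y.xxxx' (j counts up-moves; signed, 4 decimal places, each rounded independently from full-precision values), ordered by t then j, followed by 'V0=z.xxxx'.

(0,0): Delta=0.7298 Bond=-22.1899
(1,0): Delta=0.0000 Bond=0.0000
(1,1): Delta=0.9318 Bond=-36.2646
V0=15.0318

The replicating-portfolio and risk-neutral prices coincide; use p* = (1.04−0.62)/(1.28−0.62) = 0.6364 for the latter.
Terminal payoffs: V(2,0)=0.0000, V(2,1)=0.0000, V(2,2)=40.1484
  t=1,j=0: stock 31.6200 → up 40.4736 (V=0.0000), down 19.6044 (V=0.0000). Price 0.0000; hedge Δ=0.0000, bond B=0.0000.
  t=1,j=1: stock 65.2800 → up 83.5584 (V=40.1484), down 40.4736 (V=0.0000). Price 24.5663; hedge Δ=0.9318, bond B=-36.2646.
  t=0,j=0: stock 51.0000 → up 65.2800 (V=24.5663), down 31.6200 (V=0.0000). Price 15.0318; hedge Δ=0.7298, bond B=-22.1899.
The time-0 hedge costs 15.0318, which is the no-arbitrage price.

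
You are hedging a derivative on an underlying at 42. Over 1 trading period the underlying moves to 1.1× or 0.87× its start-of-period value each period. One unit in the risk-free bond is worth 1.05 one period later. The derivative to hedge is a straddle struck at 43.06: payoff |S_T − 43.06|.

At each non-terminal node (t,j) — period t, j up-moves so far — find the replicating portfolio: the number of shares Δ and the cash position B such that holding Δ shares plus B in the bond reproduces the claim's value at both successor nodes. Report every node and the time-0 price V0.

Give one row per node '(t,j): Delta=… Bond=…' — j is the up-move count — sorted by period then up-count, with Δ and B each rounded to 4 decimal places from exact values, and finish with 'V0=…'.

Under the risk-neutral measure, an up-move has probability p* = (R−d)/(u−d) = 0.7826 and values discount at R = 1.05.
Payoff layer (t=1): V(1,0)=6.5200, V(1,1)=3.1400
(0,0): S=42.0000. Δ = (V_up−V_dn)/(S_up−S_dn) = (3.1400−6.5200)/(46.2000−36.5400) = -0.3499. V = [p*·3.1400 + (1−p*)·6.5200]/1.05 = 3.6903. B = V − Δ·S = 18.3859.
The time-0 hedge costs 3.6903, which is the no-arbitrage price.

(0,0): Delta=-0.3499 Bond=18.3859
V0=3.6903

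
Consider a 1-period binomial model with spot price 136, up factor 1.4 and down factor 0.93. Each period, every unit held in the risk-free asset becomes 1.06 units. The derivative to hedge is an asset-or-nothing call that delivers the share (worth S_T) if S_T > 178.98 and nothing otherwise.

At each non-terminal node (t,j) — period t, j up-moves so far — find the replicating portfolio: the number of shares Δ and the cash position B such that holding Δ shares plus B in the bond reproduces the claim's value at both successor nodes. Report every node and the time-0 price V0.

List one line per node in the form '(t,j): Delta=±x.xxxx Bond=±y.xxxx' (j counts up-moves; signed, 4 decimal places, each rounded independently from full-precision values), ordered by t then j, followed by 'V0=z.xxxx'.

(0,0): Delta=2.9787 Bond=-355.4235
V0=49.6829

Since d<R<u, set p* = (R−d)/(u−d) = 0.2766; price each node as the discounted p*-expectation of its children.
Payoff layer (t=1): V(1,0)=0.0000, V(1,1)=190.4000
(0,0): S=136.0000. Δ = (V_up−V_dn)/(S_up−S_dn) = (190.4000−0.0000)/(190.4000−126.4800) = 2.9787. V = [p*·190.4000 + (1−p*)·0.0000]/1.06 = 49.6829. B = V − Δ·S = -355.4235.
The time-0 hedge costs 49.6829, which is the no-arbitrage price.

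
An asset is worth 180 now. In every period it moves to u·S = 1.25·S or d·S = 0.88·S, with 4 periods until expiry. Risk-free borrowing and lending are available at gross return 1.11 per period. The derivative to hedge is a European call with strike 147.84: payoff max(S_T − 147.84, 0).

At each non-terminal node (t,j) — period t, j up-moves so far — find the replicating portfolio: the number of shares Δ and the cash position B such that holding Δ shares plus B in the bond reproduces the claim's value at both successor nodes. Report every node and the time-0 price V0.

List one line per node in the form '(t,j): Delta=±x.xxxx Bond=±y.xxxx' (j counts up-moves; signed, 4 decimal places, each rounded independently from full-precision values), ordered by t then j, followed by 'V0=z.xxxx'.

No-arbitrage ⇒ martingale measure with p* = (R−d)/(u−d) = 0.6216.
Terminal payoffs: V(4,0)=0.0000, V(4,1)=5.4912, V(4,2)=69.9600, V(4,3)=161.5350, V(4,4)=291.6131
Node (3,0) S=122.6650: V=(p*·5.4912+(1−p*)·0.0000)/1.11=3.0752; Δ=(5.4912−0.0000)/(153.3312−107.9452)=0.1210; B=V−Δ·S=-11.7659
Node (3,1) S=174.2400: V=(p*·69.9600+(1−p*)·5.4912)/1.11=41.0508; Δ=(69.9600−5.4912)/(217.8000−153.3312)=1.0000; B=V−Δ·S=-133.1892
Node (3,2) S=247.5000: V=(p*·161.5350+(1−p*)·69.9600)/1.11=114.3108; Δ=(161.5350−69.9600)/(309.3750−217.8000)=1.0000; B=V−Δ·S=-133.1892
Node (3,3) S=351.5625: V=(p*·291.6131+(1−p*)·161.5350)/1.11=218.3733; Δ=(291.6131−161.5350)/(439.4531−309.3750)=1.0000; B=V−Δ·S=-133.1892
Node (2,0) S=139.3920: V=(p*·41.0508+(1−p*)·3.0752)/1.11=24.0375; Δ=(41.0508−3.0752)/(174.2400−122.6650)=0.7363; B=V−Δ·S=-78.5993
Node (2,1) S=198.0000: V=(p*·114.3108+(1−p*)·41.0508)/1.11=78.0097; Δ=(114.3108−41.0508)/(247.5000−174.2400)=1.0000; B=V−Δ·S=-119.9903
Node (2,2) S=281.2500: V=(p*·218.3733+(1−p*)·114.3108)/1.11=161.2597; Δ=(218.3733−114.3108)/(351.5625−247.5000)=1.0000; B=V−Δ·S=-119.9903
Node (1,0) S=158.4000: V=(p*·78.0097+(1−p*)·24.0375)/1.11=51.8809; Δ=(78.0097−24.0375)/(198.0000−139.3920)=0.9209; B=V−Δ·S=-93.9899
Node (1,1) S=225.0000: V=(p*·161.2597+(1−p*)·78.0097)/1.11=116.9007; Δ=(161.2597−78.0097)/(281.2500−198.0000)=1.0000; B=V−Δ·S=-108.0993
Node (0,0) S=180.0000: V=(p*·116.9007+(1−p*)·51.8809)/1.11=83.1519; Δ=(116.9007−51.8809)/(225.0000−158.4000)=0.9763; B=V−Δ·S=-92.5772
Root portfolio cost Δ·180+B reproduces V0=83.1519.

(0,0): Delta=0.9763 Bond=-92.5772
(1,0): Delta=0.9209 Bond=-93.9899
(1,1): Delta=1.0000 Bond=-108.0993
(2,0): Delta=0.7363 Bond=-78.5993
(2,1): Delta=1.0000 Bond=-119.9903
(2,2): Delta=1.0000 Bond=-119.9903
(3,0): Delta=0.1210 Bond=-11.7659
(3,1): Delta=1.0000 Bond=-133.1892
(3,2): Delta=1.0000 Bond=-133.1892
(3,3): Delta=1.0000 Bond=-133.1892
V0=83.1519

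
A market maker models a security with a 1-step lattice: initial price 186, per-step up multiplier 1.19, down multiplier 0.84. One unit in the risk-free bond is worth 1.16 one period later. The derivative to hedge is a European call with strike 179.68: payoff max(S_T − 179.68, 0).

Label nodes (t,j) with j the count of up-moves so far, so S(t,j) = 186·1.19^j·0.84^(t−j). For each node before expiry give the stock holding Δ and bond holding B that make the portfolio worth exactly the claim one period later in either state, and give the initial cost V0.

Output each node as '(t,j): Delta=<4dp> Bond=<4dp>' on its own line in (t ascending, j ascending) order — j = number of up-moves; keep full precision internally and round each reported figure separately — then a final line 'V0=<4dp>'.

(0,0): Delta=0.6399 Bond=-86.1931
V0=32.8355

Since d<R<u, set p* = (R−d)/(u−d) = 0.9143; price each node as the discounted p*-expectation of its children.
Payoff layer (t=1): V(1,0)=0.0000, V(1,1)=41.6600
(0,0): S=186.0000. Δ = (V_up−V_dn)/(S_up−S_dn) = (41.6600−0.0000)/(221.3400−156.2400) = 0.6399. V = [p*·41.6600 + (1−p*)·0.0000]/1.16 = 32.8355. B = V − Δ·S = -86.1931.
The time-0 hedge costs 32.8355, which is the no-arbitrage price.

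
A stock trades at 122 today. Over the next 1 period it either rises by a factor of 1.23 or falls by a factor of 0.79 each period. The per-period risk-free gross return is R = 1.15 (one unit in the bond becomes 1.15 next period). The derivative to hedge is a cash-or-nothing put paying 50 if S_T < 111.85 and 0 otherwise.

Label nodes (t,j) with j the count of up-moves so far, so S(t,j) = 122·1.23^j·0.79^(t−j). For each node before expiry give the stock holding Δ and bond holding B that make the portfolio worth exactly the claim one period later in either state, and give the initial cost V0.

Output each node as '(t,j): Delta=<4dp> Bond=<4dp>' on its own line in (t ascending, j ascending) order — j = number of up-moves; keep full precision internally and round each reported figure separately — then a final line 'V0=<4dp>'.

(0,0): Delta=-0.9314 Bond=121.5415
V0=7.9051

Since d<R<u, set p* = (R−d)/(u−d) = 0.8182; price each node as the discounted p*-expectation of its children.
Payoff layer (t=1): V(1,0)=50.0000, V(1,1)=0.0000
  t=0,j=0: stock 122.0000 → up 150.0600 (V=0.0000), down 96.3800 (V=50.0000). Price 7.9051; hedge Δ=-0.9314, bond B=121.5415.
Root portfolio cost Δ·122+B reproduces V0=7.9051.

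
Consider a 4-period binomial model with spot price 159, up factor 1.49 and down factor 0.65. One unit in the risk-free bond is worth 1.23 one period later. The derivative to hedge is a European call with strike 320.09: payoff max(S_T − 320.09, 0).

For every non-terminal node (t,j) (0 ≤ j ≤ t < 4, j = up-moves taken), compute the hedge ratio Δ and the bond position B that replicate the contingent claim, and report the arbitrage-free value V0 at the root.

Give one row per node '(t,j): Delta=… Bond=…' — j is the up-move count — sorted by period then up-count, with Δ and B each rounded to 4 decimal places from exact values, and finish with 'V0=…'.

(0,0): Delta=0.6240 Bond=-49.2967
(1,0): Delta=0.0791 Bond=-4.3192
(1,1): Delta=0.7305 Bond=-85.8800
(2,0): Delta=0.0000 Bond=0.0000
(2,1): Delta=0.0945 Bond=-7.6941
(2,2): Delta=0.8549 Bond=-149.5358
(3,0): Delta=0.0000 Bond=0.0000
(3,1): Delta=0.0000 Bond=0.0000
(3,2): Delta=0.1130 Bond=-13.7062
(3,3): Delta=1.0000 Bond=-260.2358
V0=49.9172

No-arbitrage ⇒ martingale measure with p* = (R−d)/(u−d) = 0.6905.
Terminal payoffs: V(4,0)=0.0000, V(4,1)=0.0000, V(4,2)=0.0000, V(4,3)=21.7865, V(4,4)=463.5962
  t=3,j=0: stock 43.6654 → up 65.0614 (V=0.0000), down 28.3825 (V=0.0000). Price 0.0000; hedge Δ=0.0000, bond B=0.0000.
  t=3,j=1: stock 100.0945 → up 149.1408 (V=0.0000), down 65.0614 (V=0.0000). Price 0.0000; hedge Δ=0.0000, bond B=0.0000.
  t=3,j=2: stock 229.4473 → up 341.8765 (V=21.7865), down 149.1408 (V=0.0000). Price 12.2301; hedge Δ=0.1130, bond B=-13.7062.
  t=3,j=3: stock 525.9639 → up 783.6862 (V=463.5962), down 341.8765 (V=21.7865). Price 265.7281; hedge Δ=1.0000, bond B=-260.2358.
  t=2,j=0: stock 67.1775 → up 100.0945 (V=0.0000), down 43.6654 (V=0.0000). Price 0.0000; hedge Δ=0.0000, bond B=0.0000.
  t=2,j=1: stock 153.9915 → up 229.4473 (V=12.2301), down 100.0945 (V=0.0000). Price 6.8655; hedge Δ=0.0945, bond B=-7.6941.
  t=2,j=2: stock 352.9959 → up 525.9639 (V=265.7281), down 229.4473 (V=12.2301). Price 152.2475; hedge Δ=0.8549, bond B=-149.5358.
  t=1,j=0: stock 103.3500 → up 153.9915 (V=6.8655), down 67.1775 (V=0.0000). Price 3.8541; hedge Δ=0.0791, bond B=-4.3192.
  t=1,j=1: stock 236.9100 → up 352.9959 (V=152.2475), down 153.9915 (V=6.8655). Price 87.1938; hedge Δ=0.7305, bond B=-85.8800.
  t=0,j=0: stock 159.0000 → up 236.9100 (V=87.1938), down 103.3500 (V=3.8541). Price 49.9172; hedge Δ=0.6240, bond B=-49.2967.
Each (Δ,B) replicates both successor values, so the strategy is self-financing and V0 is arbitrage-free.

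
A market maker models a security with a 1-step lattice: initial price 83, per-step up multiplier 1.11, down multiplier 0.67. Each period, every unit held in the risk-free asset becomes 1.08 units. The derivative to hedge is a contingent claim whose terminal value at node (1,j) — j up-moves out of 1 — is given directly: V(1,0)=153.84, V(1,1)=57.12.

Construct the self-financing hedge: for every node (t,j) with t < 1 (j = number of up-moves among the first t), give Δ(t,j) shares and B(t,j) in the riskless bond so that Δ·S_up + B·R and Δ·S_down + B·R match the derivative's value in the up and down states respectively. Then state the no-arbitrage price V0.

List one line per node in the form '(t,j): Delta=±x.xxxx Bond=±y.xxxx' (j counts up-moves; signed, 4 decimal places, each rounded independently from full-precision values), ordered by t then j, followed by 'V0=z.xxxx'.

The replicating-portfolio and risk-neutral prices coincide; use p* = (1.08−0.67)/(1.11−0.67) = 0.9318 for the latter.
Terminal payoffs: V(1,0)=153.8400, V(1,1)=57.1200
Node (0,0) S=83.0000: V=(p*·57.1200+(1−p*)·153.8400)/1.08=58.9949; Δ=(57.1200−153.8400)/(92.1300−55.6100)=-2.6484; B=V−Δ·S=278.8131
Self-financing check: at every node Δ·S+B equals the discounted successor values.

(0,0): Delta=-2.6484 Bond=278.8131
V0=58.9949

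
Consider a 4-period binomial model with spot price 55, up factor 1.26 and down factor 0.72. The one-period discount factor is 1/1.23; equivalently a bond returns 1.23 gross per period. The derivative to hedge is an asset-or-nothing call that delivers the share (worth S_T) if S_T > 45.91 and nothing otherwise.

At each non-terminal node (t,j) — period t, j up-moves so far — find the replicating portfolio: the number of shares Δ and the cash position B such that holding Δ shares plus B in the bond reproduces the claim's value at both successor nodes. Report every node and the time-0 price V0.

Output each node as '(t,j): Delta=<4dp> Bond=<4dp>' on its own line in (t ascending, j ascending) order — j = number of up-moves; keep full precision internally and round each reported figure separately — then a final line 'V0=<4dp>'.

Since d<R<u, set p* = (R−d)/(u−d) = 0.9444; price each node as the discounted p*-expectation of its children.
At expiry t=4: V(4,0)=0.0000, V(4,1)=0.0000, V(4,2)=0.0000, V(4,3)=79.2149, V(4,4)=138.6261
  t=3,j=0: stock 20.5286 → up 25.8661 (V=0.0000), down 14.7806 (V=0.0000). Price 0.0000; hedge Δ=0.0000, bond B=0.0000.
  t=3,j=1: stock 35.9251 → up 45.2657 (V=0.0000), down 25.8661 (V=0.0000). Price 0.0000; hedge Δ=0.0000, bond B=0.0000.
  t=3,j=2: stock 62.8690 → up 79.2149 (V=79.2149), down 45.2657 (V=0.0000). Price 60.8244; hedge Δ=2.3333, bond B=-85.8698.
  t=3,j=3: stock 110.0207 → up 138.6261 (V=138.6261), down 79.2149 (V=79.2149). Price 110.0207; hedge Δ=1.0000, bond B=0.0000.
  t=2,j=0: stock 28.5120 → up 35.9251 (V=0.0000), down 20.5286 (V=0.0000). Price 0.0000; hedge Δ=0.0000, bond B=0.0000.
  t=2,j=1: stock 49.8960 → up 62.8690 (V=60.8244), down 35.9251 (V=0.0000). Price 46.7035; hedge Δ=2.2575, bond B=-65.9344.
  t=2,j=2: stock 87.3180 → up 110.0207 (V=110.0207), down 62.8690 (V=60.8244). Price 87.2257; hedge Δ=1.0434, bond B=-3.8785.
  t=1,j=0: stock 39.6000 → up 49.8960 (V=46.7035), down 28.5120 (V=0.0000). Price 35.8609; hedge Δ=2.1840, bond B=-50.6271.
  t=1,j=1: stock 69.3000 → up 87.3180 (V=87.2257), down 49.8960 (V=46.7035). Price 69.0849; hedge Δ=1.0828, bond B=-5.9561.
  t=0,j=0: stock 55.0000 → up 69.3000 (V=69.0849), down 39.6000 (V=35.8609). Price 54.6659; hedge Δ=1.1187, bond B=-6.8600.
Check: Δ(0,0)·S0 + B(0,0) = 54.6659 = V0.

(0,0): Delta=1.1187 Bond=-6.8600
(1,0): Delta=2.1840 Bond=-50.6271
(1,1): Delta=1.0828 Bond=-5.9561
(2,0): Delta=0.0000 Bond=0.0000
(2,1): Delta=2.2575 Bond=-65.9344
(2,2): Delta=1.0434 Bond=-3.8785
(3,0): Delta=0.0000 Bond=0.0000
(3,1): Delta=0.0000 Bond=0.0000
(3,2): Delta=2.3333 Bond=-85.8698
(3,3): Delta=1.0000 Bond=0.0000
V0=54.6659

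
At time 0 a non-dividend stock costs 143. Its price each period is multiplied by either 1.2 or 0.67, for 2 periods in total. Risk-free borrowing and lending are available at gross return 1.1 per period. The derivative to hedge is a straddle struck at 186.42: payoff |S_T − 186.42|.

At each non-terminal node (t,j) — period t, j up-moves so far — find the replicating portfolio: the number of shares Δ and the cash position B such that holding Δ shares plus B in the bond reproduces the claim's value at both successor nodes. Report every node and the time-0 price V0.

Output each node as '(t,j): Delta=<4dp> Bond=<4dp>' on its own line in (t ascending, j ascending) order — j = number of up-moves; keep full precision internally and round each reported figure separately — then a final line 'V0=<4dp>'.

(0,0): Delta=-0.6205 Bond=121.0086
(1,0): Delta=-1.0000 Bond=169.4727
(1,1): Delta=-0.5712 Bond=124.6528
V0=32.2822

Since d<R<u, set p* = (R−d)/(u−d) = 0.8113; price each node as the discounted p*-expectation of its children.
Terminal payoffs: V(2,0)=122.2273, V(2,1)=71.4480, V(2,2)=19.5000
(1,0): S=95.8100. Δ = (V_up−V_dn)/(S_up−S_dn) = (71.4480−122.2273)/(114.9720−64.1927) = -1.0000. V = [p*·71.4480 + (1−p*)·122.2273]/1.1 = 73.6627. B = V − Δ·S = 169.4727.
(1,1): S=171.6000. Δ = (V_up−V_dn)/(S_up−S_dn) = (19.5000−71.4480)/(205.9200−114.9720) = -0.5712. V = [p*·19.5000 + (1−p*)·71.4480]/1.1 = 26.6377. B = V − Δ·S = 124.6528.
(0,0): S=143.0000. Δ = (V_up−V_dn)/(S_up−S_dn) = (26.6377−73.6627)/(171.6000−95.8100) = -0.6205. V = [p*·26.6377 + (1−p*)·73.6627]/1.1 = 32.2822. B = V − Δ·S = 121.0086.
Self-financing check: at every node Δ·S+B equals the discounted successor values.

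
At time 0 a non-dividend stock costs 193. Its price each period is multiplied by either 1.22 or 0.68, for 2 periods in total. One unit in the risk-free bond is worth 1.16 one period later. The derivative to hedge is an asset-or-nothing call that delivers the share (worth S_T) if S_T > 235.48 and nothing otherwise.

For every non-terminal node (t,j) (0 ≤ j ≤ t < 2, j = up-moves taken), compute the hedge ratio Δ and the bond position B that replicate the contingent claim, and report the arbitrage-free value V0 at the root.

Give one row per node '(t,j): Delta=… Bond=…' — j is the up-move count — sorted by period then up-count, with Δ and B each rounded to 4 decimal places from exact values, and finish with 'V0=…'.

(0,0): Delta=2.1121 Bond=-238.9591
(1,0): Delta=0.0000 Bond=0.0000
(1,1): Delta=2.2593 Bond=-311.8417
V0=168.6770

Under the risk-neutral measure, an up-move has probability p* = (R−d)/(u−d) = 0.8889 and values discount at R = 1.16.
Payoff layer (t=2): V(2,0)=0.0000, V(2,1)=0.0000, V(2,2)=287.2612
Node (1,0) S=131.2400: V=(p*·0.0000+(1−p*)·0.0000)/1.16=0.0000; Δ=(0.0000−0.0000)/(160.1128−89.2432)=0.0000; B=V−Δ·S=0.0000
Node (1,1) S=235.4600: V=(p*·287.2612+(1−p*)·0.0000)/1.16=220.1235; Δ=(287.2612−0.0000)/(287.2612−160.1128)=2.2593; B=V−Δ·S=-311.8417
Node (0,0) S=193.0000: V=(p*·220.1235+(1−p*)·0.0000)/1.16=168.6770; Δ=(220.1235−0.0000)/(235.4600−131.2400)=2.1121; B=V−Δ·S=-238.9591
Each (Δ,B) replicates both successor values, so the strategy is self-financing and V0 is arbitrage-free.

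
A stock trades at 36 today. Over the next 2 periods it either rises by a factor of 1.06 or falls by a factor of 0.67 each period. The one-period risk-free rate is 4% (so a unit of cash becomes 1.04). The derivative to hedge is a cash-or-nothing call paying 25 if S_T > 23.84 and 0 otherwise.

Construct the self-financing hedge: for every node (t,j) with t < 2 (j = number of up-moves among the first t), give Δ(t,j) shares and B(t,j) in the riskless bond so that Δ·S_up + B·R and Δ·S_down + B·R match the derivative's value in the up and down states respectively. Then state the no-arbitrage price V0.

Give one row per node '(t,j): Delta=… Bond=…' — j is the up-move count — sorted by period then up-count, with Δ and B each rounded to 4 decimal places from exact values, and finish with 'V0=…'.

(0,0): Delta=0.0878 Bond=19.8922
(1,0): Delta=2.6577 Bond=-41.2968
(1,1): Delta=0.0000 Bond=24.0385
V0=23.0531

The replicating-portfolio and risk-neutral prices coincide; use p* = (1.04−0.67)/(1.06−0.67) = 0.9487 for the latter.
Terminal values V(2,·): V(2,0)=0.0000, V(2,1)=25.0000, V(2,2)=25.0000
(1,0): S=24.1200. Δ = (V_up−V_dn)/(S_up−S_dn) = (25.0000−0.0000)/(25.5672−16.1604) = 2.6577. V = [p*·25.0000 + (1−p*)·0.0000]/1.04 = 22.8057. B = V − Δ·S = -41.2968.
(1,1): S=38.1600. Δ = (V_up−V_dn)/(S_up−S_dn) = (25.0000−25.0000)/(40.4496−25.5672) = 0.0000. V = [p*·25.0000 + (1−p*)·25.0000]/1.04 = 24.0385. B = V − Δ·S = 24.0385.
(0,0): S=36.0000. Δ = (V_up−V_dn)/(S_up−S_dn) = (24.0385−22.8057)/(38.1600−24.1200) = 0.0878. V = [p*·24.0385 + (1−p*)·22.8057]/1.04 = 23.0531. B = V − Δ·S = 19.8922.
The time-0 hedge costs 23.0531, which is the no-arbitrage price.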